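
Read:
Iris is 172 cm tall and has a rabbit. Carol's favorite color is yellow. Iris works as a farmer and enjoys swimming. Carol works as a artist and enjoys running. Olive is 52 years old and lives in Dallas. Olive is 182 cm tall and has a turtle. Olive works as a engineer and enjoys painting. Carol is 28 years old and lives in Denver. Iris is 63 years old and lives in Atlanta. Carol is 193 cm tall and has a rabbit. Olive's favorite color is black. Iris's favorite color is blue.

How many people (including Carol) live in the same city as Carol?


Carol lives in Denver. Count = 1

1


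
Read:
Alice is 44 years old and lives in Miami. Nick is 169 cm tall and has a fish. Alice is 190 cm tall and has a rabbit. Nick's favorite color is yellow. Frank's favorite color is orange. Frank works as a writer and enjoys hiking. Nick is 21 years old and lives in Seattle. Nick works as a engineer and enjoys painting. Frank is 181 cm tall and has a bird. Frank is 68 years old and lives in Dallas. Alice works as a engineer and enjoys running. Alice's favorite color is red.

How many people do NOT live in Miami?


Not in Miami: 2

2


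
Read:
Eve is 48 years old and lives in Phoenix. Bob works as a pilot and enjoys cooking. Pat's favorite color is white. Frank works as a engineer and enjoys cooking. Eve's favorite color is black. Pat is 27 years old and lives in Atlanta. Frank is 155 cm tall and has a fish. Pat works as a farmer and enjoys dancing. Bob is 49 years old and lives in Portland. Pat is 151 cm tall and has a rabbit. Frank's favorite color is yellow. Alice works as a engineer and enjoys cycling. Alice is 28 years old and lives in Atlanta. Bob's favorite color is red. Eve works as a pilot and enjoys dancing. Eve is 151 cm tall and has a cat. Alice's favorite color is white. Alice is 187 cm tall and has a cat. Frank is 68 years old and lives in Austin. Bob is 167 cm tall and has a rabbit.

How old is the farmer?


The farmer is Pat, age 27

27


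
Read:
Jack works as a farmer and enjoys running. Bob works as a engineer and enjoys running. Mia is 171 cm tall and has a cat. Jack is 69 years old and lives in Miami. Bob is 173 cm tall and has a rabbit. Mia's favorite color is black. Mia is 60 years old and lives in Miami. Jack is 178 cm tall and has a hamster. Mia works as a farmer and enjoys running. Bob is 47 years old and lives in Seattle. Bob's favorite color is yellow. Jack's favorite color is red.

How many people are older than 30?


Filter: 3

3


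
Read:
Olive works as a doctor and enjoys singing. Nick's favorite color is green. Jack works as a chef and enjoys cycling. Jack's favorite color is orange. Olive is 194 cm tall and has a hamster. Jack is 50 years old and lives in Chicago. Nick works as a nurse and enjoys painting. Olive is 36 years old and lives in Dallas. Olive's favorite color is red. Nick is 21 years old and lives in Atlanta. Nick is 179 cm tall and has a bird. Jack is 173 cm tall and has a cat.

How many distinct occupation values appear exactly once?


Unique occupation values: 3

3


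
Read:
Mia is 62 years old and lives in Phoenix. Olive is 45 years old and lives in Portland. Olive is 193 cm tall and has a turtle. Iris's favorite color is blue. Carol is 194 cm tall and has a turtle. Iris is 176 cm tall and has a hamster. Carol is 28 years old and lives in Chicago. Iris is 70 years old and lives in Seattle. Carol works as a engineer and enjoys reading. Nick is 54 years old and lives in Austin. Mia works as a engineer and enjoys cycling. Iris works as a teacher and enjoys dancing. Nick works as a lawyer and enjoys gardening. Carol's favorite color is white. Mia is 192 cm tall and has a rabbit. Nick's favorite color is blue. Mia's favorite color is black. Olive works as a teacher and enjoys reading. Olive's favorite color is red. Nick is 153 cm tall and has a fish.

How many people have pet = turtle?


Count: 2

2


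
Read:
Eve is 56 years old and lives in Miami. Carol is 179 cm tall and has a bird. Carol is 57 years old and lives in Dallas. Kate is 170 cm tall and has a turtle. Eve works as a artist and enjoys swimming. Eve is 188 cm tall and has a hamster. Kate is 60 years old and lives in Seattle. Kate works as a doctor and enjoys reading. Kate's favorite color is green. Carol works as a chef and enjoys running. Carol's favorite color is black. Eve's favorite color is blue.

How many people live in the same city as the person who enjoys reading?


Person with hobby reading is Kate, city Seattle. Count = 1

1


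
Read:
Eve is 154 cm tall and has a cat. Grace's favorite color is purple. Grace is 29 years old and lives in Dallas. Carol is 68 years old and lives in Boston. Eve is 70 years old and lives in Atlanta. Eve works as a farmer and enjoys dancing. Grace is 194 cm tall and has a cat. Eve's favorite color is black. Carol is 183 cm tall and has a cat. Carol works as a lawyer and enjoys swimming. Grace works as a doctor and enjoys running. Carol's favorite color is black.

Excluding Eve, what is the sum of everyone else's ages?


Sum (excluding Eve): 97

97


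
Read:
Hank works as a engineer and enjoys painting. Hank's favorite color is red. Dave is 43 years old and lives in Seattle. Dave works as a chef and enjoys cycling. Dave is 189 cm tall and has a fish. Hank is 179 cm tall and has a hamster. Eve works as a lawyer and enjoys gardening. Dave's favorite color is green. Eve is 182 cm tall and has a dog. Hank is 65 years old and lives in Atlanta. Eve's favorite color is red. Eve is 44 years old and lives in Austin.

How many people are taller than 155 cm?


Taller than 155: 3

3


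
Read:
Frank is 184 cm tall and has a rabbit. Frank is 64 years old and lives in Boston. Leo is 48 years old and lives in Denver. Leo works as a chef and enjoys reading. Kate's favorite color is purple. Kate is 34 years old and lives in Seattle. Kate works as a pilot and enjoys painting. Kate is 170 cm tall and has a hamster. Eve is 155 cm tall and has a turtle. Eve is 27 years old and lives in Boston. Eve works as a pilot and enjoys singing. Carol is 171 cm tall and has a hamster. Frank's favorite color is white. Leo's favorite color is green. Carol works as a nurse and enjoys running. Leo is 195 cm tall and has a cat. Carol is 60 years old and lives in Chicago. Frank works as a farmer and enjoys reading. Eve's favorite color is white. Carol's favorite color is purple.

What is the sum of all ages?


48+34+60+64+27 = 233

233


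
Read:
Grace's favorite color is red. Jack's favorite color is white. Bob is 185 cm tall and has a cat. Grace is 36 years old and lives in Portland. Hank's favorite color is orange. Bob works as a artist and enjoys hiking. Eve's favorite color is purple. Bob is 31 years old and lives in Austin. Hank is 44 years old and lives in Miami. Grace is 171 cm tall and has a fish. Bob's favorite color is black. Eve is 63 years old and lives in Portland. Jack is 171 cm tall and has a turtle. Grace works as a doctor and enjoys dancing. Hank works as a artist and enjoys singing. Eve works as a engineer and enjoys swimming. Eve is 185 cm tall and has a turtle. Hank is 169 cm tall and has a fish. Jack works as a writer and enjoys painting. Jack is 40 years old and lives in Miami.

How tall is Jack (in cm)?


Jack is 171 cm tall

171


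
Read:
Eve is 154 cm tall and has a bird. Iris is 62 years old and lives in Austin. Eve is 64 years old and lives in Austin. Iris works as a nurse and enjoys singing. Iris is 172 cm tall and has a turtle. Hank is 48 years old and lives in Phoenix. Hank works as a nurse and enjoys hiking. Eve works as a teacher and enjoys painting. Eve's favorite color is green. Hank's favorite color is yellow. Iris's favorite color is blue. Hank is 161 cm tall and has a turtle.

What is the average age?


Sum=174, n=3, avg=58

58


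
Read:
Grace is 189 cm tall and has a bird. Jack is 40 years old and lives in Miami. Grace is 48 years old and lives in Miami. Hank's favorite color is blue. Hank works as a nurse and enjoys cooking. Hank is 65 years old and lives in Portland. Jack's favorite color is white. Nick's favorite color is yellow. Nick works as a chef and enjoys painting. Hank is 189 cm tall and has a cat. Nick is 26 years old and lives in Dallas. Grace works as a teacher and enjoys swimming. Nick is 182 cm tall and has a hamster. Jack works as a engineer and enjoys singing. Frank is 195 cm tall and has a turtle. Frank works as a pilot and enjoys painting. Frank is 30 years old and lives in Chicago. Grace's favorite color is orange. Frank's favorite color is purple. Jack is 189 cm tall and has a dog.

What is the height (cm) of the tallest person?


Tallest: Frank at 195 cm

195


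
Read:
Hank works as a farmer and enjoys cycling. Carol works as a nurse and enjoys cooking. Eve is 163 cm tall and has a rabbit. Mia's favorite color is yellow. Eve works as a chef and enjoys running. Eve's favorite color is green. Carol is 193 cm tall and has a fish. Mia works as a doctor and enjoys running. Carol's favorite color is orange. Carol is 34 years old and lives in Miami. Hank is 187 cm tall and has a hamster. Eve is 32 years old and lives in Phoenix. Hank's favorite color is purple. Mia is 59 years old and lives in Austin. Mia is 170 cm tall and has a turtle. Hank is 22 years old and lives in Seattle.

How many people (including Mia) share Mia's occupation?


Mia is a doctor. Count = 1

1


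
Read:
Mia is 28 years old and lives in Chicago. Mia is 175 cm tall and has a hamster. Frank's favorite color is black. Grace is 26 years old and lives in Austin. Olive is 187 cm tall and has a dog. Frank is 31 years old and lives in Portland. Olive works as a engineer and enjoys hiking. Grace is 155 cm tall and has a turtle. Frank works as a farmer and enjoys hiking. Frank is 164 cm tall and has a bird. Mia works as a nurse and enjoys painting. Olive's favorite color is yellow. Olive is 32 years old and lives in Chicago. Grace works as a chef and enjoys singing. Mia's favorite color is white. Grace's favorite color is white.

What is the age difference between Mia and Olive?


|28 - 32| = 4

4


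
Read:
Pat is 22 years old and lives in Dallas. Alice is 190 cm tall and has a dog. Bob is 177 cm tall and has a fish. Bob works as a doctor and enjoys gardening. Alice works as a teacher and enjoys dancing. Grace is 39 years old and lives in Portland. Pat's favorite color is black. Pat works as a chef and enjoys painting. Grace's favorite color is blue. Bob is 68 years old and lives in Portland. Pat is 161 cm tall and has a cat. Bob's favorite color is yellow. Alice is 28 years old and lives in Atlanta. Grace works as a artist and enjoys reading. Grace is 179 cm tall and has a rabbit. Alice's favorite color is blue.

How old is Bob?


Bob is 68 years old

68


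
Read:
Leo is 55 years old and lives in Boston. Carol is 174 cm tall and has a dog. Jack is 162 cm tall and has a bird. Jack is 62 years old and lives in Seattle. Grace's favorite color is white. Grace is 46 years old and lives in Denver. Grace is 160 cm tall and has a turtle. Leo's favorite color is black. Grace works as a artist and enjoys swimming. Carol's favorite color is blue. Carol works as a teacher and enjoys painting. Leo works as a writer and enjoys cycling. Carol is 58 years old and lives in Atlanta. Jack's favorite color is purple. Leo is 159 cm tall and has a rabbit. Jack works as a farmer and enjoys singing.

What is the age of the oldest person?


Oldest: Jack at 62

62


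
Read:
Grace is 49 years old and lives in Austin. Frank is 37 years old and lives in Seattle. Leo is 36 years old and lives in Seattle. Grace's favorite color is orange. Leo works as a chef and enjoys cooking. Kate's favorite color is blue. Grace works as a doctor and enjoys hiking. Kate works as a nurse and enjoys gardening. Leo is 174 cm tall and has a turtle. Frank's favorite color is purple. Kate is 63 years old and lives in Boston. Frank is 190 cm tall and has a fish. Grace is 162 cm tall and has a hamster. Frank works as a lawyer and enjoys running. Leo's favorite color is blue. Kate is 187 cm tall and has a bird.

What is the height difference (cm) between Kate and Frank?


|187 - 190| = 3

3


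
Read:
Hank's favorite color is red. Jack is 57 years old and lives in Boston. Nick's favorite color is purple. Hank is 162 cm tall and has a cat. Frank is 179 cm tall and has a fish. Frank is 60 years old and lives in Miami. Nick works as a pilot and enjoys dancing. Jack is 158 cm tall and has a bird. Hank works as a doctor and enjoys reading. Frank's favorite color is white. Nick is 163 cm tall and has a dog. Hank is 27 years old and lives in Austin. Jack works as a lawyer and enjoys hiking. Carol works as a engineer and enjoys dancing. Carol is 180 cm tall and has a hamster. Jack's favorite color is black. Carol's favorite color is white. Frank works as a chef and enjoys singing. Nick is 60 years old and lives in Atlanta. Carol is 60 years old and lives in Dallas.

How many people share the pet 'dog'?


Count: 1

1


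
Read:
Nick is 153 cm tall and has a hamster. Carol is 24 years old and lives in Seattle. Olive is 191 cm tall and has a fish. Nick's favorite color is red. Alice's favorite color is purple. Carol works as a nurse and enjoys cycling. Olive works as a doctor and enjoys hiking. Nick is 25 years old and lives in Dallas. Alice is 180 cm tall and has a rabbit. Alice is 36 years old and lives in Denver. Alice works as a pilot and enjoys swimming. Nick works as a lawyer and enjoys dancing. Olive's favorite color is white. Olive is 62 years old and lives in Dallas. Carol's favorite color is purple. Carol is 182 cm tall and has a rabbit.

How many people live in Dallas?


Count in Dallas: 2

2


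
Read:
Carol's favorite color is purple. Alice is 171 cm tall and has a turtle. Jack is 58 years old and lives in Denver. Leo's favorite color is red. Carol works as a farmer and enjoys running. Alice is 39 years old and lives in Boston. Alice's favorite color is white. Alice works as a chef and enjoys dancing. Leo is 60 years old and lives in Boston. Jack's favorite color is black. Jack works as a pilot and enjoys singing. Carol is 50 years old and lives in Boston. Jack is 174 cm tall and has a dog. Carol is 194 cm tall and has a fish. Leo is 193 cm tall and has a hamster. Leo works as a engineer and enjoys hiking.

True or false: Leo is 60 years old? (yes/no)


Leo is actually 60. yes

yes


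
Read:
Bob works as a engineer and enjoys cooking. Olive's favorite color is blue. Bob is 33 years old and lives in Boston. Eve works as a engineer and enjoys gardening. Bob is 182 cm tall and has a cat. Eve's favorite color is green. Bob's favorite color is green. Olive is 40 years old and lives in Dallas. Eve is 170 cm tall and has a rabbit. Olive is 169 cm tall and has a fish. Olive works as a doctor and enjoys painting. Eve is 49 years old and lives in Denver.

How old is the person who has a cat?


Person with cat is Bob, age 33

33


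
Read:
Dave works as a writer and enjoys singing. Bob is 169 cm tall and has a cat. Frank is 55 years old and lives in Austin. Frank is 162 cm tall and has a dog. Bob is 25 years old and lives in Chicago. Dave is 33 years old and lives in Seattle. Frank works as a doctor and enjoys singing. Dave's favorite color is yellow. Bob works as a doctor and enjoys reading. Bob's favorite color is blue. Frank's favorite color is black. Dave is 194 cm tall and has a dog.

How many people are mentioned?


People: Bob, Frank, Dave. Count = 3

3


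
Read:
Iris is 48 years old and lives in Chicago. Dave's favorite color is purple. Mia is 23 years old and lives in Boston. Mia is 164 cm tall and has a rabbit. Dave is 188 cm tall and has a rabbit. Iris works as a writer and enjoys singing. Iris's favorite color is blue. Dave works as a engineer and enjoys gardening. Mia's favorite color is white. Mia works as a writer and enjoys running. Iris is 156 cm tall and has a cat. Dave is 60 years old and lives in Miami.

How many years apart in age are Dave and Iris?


60 vs 48, diff = 12

12


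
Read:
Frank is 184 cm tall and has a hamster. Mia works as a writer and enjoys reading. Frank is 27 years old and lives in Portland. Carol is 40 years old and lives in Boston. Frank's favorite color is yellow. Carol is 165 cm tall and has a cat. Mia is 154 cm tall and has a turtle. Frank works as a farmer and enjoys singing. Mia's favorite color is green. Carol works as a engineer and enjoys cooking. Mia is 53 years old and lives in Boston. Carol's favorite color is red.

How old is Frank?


Frank is 27 years old

27


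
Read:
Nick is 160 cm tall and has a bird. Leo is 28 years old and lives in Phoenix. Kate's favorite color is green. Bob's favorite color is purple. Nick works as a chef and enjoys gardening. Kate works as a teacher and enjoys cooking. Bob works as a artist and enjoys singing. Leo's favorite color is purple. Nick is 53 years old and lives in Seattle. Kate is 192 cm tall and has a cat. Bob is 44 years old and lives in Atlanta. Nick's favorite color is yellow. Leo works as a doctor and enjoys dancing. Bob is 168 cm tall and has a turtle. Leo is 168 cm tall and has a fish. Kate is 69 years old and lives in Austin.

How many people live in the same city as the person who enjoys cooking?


Person with hobby cooking is Kate, city Austin. Count = 1

1


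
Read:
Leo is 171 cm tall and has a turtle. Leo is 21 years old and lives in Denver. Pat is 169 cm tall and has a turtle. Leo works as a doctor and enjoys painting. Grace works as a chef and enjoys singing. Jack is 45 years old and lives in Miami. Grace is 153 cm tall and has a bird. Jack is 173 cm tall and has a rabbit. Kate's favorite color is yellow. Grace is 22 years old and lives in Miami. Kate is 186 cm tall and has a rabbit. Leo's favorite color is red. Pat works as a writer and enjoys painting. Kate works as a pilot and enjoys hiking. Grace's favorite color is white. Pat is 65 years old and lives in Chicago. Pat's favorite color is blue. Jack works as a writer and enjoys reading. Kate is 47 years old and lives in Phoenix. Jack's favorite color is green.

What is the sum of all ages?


65+22+21+47+45 = 200

200


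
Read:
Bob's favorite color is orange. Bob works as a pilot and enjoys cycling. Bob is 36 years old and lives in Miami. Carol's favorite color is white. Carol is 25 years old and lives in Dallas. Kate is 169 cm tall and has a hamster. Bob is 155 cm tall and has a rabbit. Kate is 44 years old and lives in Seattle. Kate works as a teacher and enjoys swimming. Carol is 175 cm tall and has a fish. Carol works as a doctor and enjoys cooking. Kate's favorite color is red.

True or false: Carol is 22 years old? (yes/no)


Carol is actually 25. no

no


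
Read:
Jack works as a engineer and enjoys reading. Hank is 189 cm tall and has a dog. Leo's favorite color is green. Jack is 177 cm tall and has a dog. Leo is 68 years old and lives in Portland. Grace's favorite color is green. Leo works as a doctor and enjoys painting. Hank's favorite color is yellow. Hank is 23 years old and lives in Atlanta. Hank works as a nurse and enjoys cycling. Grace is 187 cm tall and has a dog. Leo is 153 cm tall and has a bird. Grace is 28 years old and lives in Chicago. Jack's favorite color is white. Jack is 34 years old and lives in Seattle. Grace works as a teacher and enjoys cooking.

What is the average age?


Sum=153, n=4, avg=38.25

38.25


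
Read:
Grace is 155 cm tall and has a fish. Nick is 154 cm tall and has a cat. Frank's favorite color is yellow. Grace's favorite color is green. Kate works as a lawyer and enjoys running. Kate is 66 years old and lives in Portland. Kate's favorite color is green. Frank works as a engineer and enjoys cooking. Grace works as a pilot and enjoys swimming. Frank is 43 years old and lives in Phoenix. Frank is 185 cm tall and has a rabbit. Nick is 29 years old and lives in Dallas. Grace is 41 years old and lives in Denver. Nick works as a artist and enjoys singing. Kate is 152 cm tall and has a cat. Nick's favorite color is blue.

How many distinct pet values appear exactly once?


Unique pet values: 2

2


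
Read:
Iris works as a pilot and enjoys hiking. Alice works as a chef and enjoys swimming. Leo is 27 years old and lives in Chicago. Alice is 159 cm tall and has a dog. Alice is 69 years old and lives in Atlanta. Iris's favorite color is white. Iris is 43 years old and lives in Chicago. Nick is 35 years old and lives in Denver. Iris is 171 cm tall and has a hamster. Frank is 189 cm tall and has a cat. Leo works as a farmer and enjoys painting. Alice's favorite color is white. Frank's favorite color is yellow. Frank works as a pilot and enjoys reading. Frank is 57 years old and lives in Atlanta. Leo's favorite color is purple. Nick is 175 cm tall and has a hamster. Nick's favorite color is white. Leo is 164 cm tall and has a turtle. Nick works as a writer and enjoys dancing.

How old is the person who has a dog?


Person with dog is Alice, age 69

69


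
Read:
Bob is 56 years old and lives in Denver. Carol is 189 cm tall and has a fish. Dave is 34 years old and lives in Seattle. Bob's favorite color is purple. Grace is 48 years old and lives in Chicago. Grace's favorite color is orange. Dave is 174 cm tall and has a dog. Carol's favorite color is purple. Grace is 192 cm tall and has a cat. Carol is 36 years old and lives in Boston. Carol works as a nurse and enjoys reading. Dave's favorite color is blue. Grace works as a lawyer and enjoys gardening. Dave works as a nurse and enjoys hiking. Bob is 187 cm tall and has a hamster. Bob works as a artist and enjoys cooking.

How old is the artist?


The artist is Bob, age 56

56


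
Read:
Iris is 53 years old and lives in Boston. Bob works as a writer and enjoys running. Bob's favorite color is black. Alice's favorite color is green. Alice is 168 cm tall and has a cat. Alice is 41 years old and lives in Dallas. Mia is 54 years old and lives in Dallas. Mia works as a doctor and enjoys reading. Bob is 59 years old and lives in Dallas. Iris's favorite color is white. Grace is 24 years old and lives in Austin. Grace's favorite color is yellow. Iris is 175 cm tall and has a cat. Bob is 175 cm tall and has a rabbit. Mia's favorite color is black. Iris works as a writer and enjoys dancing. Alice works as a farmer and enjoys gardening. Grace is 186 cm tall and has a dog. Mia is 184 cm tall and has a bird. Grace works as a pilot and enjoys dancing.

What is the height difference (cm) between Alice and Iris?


|168 - 175| = 7

7


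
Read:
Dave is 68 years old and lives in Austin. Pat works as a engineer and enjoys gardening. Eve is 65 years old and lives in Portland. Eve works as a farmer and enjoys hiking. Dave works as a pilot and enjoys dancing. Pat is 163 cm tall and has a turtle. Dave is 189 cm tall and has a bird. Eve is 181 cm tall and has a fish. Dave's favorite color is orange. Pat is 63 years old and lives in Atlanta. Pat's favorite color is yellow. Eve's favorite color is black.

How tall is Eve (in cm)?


Eve is 181 cm tall

181


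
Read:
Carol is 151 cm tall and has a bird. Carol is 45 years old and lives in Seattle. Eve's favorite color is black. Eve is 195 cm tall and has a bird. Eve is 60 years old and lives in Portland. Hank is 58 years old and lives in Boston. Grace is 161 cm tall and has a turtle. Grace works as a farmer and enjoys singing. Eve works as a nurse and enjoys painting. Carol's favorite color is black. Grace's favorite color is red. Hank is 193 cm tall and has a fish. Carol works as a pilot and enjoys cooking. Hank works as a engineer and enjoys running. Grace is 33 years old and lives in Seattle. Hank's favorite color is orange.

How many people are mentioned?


People: Eve, Grace, Hank, Carol. Count = 4

4


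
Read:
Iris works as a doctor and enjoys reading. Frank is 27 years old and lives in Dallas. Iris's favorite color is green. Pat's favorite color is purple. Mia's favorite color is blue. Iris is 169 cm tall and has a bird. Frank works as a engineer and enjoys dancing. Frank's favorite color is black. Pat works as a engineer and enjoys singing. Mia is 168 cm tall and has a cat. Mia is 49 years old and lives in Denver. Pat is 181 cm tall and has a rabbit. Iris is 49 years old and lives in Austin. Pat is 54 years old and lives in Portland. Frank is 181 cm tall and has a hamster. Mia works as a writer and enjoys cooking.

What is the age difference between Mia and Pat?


|49 - 54| = 5

5


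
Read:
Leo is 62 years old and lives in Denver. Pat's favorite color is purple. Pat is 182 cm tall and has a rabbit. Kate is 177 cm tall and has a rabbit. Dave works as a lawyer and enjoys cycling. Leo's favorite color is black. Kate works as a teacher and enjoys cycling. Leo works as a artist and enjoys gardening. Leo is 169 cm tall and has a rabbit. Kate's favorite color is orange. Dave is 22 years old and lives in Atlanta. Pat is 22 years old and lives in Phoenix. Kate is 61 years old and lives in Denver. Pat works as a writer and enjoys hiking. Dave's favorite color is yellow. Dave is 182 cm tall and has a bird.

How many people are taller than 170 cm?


Taller than 170: 3

3


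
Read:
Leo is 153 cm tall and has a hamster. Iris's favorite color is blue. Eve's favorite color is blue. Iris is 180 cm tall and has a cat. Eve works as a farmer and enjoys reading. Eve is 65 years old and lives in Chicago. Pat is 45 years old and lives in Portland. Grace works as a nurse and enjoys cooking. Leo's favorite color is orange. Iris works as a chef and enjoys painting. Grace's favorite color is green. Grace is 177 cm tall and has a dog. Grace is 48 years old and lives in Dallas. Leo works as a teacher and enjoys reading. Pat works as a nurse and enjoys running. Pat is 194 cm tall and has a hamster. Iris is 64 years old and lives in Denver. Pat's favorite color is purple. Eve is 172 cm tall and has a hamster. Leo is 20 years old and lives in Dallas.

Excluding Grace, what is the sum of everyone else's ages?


Sum (excluding Grace): 194

194


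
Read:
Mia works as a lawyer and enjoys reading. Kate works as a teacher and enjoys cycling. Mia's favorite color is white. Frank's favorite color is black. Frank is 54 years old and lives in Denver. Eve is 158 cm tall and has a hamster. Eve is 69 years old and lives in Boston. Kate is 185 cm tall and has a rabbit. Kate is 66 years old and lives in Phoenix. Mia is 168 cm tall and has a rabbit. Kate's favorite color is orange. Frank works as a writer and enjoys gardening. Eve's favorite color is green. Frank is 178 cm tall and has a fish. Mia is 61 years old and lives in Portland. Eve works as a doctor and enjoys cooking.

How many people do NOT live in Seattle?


Not in Seattle: 4

4


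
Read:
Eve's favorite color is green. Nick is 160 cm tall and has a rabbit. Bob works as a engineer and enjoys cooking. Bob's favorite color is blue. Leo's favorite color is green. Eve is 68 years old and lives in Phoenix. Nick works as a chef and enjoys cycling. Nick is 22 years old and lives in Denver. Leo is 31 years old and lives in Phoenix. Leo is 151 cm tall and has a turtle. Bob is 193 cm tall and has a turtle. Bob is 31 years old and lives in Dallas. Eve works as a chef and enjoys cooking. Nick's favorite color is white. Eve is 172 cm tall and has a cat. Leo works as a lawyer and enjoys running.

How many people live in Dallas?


Count in Dallas: 1

1


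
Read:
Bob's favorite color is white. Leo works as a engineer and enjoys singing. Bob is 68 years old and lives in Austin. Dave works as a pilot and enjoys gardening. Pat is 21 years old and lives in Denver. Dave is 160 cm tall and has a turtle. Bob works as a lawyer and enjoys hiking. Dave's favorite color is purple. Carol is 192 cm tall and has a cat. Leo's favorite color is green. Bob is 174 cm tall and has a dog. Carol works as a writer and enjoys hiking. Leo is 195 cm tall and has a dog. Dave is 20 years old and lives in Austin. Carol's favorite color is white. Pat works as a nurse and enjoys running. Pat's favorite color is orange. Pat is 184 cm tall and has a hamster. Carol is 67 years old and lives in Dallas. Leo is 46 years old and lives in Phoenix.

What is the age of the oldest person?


Oldest: Bob at 68

68


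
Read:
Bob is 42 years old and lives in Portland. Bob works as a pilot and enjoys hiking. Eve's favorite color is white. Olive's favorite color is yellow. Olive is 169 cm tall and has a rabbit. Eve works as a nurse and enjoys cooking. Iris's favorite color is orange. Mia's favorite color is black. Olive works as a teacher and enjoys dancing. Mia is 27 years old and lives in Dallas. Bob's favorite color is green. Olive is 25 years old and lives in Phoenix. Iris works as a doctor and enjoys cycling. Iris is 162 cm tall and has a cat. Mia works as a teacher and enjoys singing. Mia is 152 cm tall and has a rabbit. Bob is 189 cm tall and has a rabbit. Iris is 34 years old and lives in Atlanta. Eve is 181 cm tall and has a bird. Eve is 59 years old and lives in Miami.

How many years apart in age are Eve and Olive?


59 vs 25, diff = 34

34


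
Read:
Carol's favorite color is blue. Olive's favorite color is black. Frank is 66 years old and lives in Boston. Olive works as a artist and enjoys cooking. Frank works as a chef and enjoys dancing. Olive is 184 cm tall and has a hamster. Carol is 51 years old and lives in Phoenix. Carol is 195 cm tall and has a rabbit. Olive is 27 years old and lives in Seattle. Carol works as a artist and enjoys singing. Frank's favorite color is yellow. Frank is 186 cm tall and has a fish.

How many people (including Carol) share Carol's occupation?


Carol is a artist. Count = 2

2


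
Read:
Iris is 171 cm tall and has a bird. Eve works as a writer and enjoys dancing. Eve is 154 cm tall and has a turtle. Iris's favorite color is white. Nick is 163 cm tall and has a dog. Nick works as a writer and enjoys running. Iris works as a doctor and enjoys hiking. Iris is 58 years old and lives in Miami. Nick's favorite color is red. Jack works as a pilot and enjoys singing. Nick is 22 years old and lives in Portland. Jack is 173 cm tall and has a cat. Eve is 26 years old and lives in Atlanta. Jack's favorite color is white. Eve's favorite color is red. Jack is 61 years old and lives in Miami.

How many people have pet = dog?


Count: 1

1


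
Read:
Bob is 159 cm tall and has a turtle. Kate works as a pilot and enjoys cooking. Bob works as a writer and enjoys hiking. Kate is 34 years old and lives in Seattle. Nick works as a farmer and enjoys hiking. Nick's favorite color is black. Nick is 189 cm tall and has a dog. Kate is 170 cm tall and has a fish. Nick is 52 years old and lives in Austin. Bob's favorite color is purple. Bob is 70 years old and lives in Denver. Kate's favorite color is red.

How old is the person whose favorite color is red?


Person with favorite color=red is Kate, age 34

34


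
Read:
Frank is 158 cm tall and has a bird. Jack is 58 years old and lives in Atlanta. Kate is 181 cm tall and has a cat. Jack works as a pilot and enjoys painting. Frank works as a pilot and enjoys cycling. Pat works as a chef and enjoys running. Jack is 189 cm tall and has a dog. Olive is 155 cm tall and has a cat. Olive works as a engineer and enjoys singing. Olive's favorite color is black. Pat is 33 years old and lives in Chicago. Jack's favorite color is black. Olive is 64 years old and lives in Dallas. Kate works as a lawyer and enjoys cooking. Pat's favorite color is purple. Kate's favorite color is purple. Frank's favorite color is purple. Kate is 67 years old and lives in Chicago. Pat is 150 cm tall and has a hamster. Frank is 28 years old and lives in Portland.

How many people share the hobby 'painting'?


Count: 1

1


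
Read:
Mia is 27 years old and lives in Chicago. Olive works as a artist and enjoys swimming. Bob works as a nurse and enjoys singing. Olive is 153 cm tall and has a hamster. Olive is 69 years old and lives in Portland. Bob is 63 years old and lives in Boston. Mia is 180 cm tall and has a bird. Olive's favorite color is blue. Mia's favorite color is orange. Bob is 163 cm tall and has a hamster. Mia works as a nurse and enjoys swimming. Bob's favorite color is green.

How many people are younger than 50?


Filter: 1

1


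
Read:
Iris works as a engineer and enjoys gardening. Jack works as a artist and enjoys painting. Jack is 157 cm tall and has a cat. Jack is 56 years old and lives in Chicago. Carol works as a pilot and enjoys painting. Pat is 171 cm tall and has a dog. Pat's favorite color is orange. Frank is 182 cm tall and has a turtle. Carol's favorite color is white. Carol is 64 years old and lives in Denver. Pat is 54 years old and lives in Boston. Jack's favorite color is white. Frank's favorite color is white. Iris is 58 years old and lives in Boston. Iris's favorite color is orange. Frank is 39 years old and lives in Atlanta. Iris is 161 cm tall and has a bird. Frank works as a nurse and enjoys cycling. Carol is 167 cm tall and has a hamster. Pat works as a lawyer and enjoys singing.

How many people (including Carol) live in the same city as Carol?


Carol lives in Denver. Count = 1

1


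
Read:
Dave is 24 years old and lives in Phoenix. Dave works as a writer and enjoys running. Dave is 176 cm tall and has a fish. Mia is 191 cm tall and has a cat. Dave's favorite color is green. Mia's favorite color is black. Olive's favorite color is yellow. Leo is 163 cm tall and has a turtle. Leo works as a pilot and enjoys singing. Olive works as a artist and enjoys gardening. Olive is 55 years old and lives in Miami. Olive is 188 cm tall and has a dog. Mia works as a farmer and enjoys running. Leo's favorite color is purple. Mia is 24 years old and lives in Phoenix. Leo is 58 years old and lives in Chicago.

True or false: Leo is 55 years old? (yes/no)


Leo is actually 58. no

no


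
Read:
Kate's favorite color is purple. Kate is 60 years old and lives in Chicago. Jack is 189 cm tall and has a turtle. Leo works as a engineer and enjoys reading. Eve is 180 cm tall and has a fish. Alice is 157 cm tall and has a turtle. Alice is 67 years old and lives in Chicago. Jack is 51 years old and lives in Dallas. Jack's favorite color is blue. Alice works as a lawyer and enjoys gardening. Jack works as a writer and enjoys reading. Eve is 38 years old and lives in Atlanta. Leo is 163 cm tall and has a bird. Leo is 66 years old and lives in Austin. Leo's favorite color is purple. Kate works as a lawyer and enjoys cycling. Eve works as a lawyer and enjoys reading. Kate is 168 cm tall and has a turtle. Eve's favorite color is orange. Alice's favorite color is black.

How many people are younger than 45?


Filter: 1

1


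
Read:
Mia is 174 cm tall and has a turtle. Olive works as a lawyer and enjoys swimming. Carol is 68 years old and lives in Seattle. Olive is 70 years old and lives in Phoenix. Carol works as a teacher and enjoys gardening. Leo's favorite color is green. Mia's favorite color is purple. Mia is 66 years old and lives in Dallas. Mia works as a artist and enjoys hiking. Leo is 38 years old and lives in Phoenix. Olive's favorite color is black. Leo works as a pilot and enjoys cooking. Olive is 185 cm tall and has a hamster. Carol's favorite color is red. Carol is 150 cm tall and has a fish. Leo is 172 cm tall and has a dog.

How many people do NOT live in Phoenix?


Not in Phoenix: 2

2


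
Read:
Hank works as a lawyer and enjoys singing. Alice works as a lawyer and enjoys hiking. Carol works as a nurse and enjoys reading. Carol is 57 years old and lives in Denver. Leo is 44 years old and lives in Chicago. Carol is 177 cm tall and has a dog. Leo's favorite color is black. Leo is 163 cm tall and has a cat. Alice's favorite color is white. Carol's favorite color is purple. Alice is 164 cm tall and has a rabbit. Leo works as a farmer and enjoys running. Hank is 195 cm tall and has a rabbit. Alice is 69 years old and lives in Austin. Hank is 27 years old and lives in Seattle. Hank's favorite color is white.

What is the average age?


Sum=197, n=4, avg=49.25

49.25


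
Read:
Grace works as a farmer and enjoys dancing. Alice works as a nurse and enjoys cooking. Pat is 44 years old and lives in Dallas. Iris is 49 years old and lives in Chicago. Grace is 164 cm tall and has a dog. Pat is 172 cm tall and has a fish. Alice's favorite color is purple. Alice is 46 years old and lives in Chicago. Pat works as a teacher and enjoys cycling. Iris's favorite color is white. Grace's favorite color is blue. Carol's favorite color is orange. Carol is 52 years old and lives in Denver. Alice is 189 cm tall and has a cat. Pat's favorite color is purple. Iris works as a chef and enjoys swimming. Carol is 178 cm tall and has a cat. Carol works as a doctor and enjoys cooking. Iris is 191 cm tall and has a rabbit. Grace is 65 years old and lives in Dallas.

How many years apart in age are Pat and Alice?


44 vs 46, diff = 2

2


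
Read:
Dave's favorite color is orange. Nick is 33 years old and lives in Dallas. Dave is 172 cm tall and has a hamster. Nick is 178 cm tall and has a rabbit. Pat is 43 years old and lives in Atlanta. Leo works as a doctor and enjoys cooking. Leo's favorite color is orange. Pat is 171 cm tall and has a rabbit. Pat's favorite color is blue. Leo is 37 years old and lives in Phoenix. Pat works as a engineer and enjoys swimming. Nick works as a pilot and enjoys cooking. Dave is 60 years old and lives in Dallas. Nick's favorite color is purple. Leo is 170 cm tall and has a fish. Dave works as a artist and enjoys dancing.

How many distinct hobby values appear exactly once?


Unique hobby values: 2

2


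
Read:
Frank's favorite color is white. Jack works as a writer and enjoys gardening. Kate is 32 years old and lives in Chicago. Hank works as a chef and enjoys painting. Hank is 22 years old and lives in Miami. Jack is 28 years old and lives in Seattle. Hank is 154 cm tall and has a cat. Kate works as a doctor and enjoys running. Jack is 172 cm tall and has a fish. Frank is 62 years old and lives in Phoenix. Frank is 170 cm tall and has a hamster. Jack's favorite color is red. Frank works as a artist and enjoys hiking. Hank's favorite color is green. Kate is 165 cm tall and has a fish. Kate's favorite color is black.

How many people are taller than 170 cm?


Taller than 170: 1

1


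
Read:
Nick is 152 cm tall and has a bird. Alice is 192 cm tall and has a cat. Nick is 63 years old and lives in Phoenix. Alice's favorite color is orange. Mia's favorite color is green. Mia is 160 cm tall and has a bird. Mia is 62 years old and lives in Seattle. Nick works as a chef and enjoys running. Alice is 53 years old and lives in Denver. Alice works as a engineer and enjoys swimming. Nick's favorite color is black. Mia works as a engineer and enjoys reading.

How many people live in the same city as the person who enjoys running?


Person with hobby running is Nick, city Phoenix. Count = 1

1


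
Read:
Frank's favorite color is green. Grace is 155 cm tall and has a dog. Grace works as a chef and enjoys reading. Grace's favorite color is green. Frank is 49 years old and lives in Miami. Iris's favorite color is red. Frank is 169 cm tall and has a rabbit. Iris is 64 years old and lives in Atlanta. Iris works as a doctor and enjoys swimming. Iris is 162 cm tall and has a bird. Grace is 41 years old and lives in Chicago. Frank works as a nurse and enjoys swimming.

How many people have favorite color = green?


Count: 2

2


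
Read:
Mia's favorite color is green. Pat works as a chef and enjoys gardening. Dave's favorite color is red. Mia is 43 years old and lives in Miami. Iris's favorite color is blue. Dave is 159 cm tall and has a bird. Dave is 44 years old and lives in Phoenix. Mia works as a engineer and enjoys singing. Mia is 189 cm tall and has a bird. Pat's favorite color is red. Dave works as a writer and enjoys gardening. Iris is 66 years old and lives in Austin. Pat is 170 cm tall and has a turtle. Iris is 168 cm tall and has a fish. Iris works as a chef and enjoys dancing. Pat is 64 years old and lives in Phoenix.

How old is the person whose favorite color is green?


Person with favorite color=green is Mia, age 43

43
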